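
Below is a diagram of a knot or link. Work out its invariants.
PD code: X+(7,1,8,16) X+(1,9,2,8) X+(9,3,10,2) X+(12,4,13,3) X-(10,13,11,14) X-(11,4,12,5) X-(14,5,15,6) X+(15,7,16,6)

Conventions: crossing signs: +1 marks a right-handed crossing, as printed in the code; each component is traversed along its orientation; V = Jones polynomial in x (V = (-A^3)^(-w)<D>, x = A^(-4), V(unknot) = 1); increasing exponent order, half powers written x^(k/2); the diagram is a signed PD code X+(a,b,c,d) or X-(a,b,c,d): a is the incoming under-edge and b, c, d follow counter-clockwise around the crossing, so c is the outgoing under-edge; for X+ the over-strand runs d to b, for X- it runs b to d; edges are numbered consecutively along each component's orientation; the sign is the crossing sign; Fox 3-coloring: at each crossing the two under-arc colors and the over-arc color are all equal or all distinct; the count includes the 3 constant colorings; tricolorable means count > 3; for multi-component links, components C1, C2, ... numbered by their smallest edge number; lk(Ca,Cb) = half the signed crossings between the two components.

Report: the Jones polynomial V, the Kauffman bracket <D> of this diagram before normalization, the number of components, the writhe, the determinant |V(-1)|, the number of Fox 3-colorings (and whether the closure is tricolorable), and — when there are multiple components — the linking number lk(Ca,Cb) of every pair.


Jones polynomial: V(x) = x + x^3 - x^4
<D> = -A^-10 + A^-6 + A^2; writhe +2
components 1, writhe +2 (8 crossings)
3-colorings: 9 of 3^8, det 3 — tricolorable
note: V spans 3 powers of x: at least 3 crossings in any diagram


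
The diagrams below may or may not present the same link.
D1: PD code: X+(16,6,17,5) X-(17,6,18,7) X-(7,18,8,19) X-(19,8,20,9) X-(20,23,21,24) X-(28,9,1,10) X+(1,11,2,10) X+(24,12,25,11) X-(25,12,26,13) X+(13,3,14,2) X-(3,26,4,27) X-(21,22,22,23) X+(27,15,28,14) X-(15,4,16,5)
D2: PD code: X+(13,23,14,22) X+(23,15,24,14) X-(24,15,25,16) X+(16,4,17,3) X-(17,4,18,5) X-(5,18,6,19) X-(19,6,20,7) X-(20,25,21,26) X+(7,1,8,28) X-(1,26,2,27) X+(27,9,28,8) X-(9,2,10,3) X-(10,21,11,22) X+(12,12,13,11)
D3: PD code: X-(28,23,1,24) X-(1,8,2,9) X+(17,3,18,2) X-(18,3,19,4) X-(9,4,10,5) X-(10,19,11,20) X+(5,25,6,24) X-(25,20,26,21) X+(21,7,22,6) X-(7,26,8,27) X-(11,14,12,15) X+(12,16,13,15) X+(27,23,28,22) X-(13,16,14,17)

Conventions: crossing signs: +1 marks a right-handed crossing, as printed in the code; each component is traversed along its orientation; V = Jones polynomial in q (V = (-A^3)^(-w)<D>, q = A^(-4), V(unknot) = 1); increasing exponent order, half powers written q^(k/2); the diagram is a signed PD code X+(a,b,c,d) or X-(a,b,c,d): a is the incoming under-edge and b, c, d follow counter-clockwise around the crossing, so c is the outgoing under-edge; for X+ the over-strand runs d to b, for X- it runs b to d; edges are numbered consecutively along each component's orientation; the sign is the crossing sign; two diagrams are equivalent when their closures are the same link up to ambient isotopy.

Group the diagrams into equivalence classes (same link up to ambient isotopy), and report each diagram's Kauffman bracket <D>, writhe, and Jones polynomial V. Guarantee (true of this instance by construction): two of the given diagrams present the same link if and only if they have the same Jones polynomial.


equivalence classes: {D1, D2, D3}
D1 (bracket A^-16 - A^-12 + 2A^-8 - 2A^-4 + 2 - 2A^4 + A^8; 14 crossings at w = -4): V = q^-5 - 2q^-4 + 2q^-3 - 2q^-2 + 2q^-1 - 1 + q
V(D2) = q^-5 - 2q^-4 + 2q^-3 - 2q^-2 + 2q^-1 - 1 + q  (w -2, c 14, <D> = A^-10 - A^-6 + 2A^-2 - 2A^2 + 2A^6 - 2A^10 + A^14)
V(D3) = q^-5 - 2q^-4 + 2q^-3 - 2q^-2 + 2q^-1 - 1 + q  (w -4, c 14, <D> = A^-16 - A^-12 + 2A^-8 - 2A^-4 + 2 - 2A^4 + A^8)
observation: all 3 diagrams share one V(q), hence one class


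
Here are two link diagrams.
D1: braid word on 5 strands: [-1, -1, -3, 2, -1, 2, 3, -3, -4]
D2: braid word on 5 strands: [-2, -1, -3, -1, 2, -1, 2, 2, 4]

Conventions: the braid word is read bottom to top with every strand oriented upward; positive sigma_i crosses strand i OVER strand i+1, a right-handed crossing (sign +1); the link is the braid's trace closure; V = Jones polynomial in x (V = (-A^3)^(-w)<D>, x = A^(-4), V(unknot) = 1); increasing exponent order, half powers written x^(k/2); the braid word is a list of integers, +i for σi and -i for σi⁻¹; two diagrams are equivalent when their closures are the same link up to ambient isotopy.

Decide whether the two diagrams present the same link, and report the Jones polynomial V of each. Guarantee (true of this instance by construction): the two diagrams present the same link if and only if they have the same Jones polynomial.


equivalent: yes
D1 (bracket A^-15 - A^-11 + 2A^-7 - A^-3 + 2A - A^5; 9 crossings at w = -3): V = x^(-7/2) - 2x^(-5/2) + x^(-3/2) - 2x^(-1/2) + x^(1/2) - x^(3/2)
D2 (bracket A^-9 - A^-5 + 2A^-1 - A^3 + 2A^7 - A^11; 9 crossings at w = -1): V = x^(-7/2) - 2x^(-5/2) + x^(-3/2) - 2x^(-1/2) + x^(1/2) - x^(3/2)
key observation: one V(x) for all 2 diagrams — one class (guaranteed)


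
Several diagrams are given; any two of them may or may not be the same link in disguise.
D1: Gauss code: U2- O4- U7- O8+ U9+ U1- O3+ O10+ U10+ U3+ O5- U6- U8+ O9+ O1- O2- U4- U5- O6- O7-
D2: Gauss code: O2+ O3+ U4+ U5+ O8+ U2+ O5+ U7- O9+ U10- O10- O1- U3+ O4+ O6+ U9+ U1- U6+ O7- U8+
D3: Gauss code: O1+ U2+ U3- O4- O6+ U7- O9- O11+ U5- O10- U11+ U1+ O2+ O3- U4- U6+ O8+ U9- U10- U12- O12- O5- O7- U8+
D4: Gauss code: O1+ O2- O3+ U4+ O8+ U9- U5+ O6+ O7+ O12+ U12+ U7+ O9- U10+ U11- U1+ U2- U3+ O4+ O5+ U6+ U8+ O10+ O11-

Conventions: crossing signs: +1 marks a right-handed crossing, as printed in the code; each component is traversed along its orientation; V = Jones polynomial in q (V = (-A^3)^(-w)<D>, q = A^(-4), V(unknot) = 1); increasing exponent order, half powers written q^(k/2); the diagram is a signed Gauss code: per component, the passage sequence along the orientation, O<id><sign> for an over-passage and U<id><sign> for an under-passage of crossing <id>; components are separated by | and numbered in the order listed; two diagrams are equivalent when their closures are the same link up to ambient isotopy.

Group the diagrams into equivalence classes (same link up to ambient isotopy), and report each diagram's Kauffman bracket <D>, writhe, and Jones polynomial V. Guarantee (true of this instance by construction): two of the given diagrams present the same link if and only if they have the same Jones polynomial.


equivalence classes: {D1} | {D2, D4} | {D3}
D1 (bracket A^-2 - A^2 + 2A^6 - A^10 + A^14 - A^18; 10 crossings at w = -2): V = -q^-6 + q^-5 - q^-4 + 2q^-3 - q^-2 + q^-1
V(D2) = q - q^2 + 2q^3 - q^4 + q^5 - q^6  (w +4, c 10, <D> = -A^-12 + A^-8 - A^-4 + 2 - A^4 + A^8)
D3 (bracket A^-14 - A^-10 + 2A^-6 - 2A^-2 + A^2 - A^6 + A^10; 12 crossings at w = -2): V = q^-4 - q^-3 + q^-2 - 2q^-1 + 2 - q + q^2
D4 (bracket -A^-6 + A^-2 - A^2 + 2A^6 - A^10 + A^14; 12 crossings at w = +6): V = q - q^2 + 2q^3 - q^4 + q^5 - q^6
observation: 3 classes among 4 diagrams; unequal V(q) rules out equality


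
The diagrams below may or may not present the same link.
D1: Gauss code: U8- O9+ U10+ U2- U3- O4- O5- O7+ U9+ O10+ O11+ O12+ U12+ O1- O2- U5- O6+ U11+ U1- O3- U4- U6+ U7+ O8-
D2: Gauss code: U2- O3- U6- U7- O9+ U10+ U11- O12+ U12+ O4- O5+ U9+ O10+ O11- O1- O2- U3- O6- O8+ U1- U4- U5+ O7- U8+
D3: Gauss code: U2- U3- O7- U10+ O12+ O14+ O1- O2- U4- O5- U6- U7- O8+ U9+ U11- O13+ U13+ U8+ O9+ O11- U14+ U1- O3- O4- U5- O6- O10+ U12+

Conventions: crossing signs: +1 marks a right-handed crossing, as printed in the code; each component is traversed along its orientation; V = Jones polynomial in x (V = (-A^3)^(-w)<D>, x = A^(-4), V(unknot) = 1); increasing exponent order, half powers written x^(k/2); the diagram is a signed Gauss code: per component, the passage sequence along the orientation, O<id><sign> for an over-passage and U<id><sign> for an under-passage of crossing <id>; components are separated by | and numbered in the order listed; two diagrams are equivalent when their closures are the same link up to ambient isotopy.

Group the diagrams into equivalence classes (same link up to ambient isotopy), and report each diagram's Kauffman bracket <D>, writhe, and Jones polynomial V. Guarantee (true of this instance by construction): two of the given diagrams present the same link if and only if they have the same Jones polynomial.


classes: {D1} | {D2, D3}
V(D1) = x^-2 - x^-1 + 1 - x + x^2  [12 crossings, <D> = A^-8 - A^-4 + 1 - A^4 + A^8, w = 0]
V(D2) = -x^-6 + x^-5 - x^-4 + 2x^-3 - x^-2 + x^-1  (w -2, c 12, <D> = A^-2 - A^2 + 2A^6 - A^10 + A^14 - A^18)
V(D3) = -x^-6 + x^-5 - x^-4 + 2x^-3 - x^-2 + x^-1  (w -2, c 14, <D> = A^-2 - A^2 + 2A^6 - A^10 + A^14 - A^18)
insight: 2 values of V(x) split the 3 diagrams


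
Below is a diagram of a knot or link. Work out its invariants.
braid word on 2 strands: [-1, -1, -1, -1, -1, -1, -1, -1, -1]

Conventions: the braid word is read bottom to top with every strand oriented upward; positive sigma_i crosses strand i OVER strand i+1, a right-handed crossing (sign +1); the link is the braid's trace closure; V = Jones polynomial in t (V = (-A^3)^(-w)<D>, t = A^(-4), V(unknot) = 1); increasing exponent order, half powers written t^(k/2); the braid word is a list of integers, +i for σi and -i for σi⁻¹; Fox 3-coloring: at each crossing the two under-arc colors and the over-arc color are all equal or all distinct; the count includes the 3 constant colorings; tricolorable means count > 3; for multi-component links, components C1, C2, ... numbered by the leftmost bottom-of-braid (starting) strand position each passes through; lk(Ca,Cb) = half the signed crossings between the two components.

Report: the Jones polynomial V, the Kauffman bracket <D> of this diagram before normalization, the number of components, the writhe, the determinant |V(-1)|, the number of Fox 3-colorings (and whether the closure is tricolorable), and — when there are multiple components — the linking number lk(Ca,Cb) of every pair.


Jones polynomial: V(t) = -t^-13 + t^-12 - t^-11 + t^-10 - t^-9 + t^-8 - t^-7 + t^-6 + t^-4
<D> = -A^-11 - A^-3 + A - A^5 + A^9 - A^13 + A^17 - A^21 + A^25; writhe -9
components 1, writhe -9 (9 crossings)
3-colorings: 9 of 3^9, det 9 — tricolorable
note: a (2,9) torus form — a single generator 9 times


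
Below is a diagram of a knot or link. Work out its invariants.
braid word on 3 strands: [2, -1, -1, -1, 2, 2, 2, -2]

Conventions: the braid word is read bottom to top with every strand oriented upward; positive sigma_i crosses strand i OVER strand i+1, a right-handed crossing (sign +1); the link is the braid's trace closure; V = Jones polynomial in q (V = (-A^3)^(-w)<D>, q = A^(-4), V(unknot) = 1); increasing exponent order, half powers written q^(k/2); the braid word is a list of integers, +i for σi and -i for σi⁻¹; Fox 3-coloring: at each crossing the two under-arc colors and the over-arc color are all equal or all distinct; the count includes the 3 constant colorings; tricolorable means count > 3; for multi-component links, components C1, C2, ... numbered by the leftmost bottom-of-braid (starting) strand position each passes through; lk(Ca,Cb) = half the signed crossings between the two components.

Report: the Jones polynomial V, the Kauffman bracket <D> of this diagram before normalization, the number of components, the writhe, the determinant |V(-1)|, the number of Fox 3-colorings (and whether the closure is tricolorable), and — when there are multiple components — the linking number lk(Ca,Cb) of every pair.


V = -q^-3 + q^-2 - q^-1 + 3 - q + q^2 - q^3
<D> = -A^-12 + A^-8 - A^-4 + 3 - A^4 + A^8 - A^12 (w = 0)
1 component over 8 crossings, w = 0
27 Fox colorings among 3^8, |V(-1)| = 9: tricolorable
why: the word shrinks to σ2 σ1⁻¹ σ1⁻¹ σ1⁻¹ σ2 σ2 after cancelling


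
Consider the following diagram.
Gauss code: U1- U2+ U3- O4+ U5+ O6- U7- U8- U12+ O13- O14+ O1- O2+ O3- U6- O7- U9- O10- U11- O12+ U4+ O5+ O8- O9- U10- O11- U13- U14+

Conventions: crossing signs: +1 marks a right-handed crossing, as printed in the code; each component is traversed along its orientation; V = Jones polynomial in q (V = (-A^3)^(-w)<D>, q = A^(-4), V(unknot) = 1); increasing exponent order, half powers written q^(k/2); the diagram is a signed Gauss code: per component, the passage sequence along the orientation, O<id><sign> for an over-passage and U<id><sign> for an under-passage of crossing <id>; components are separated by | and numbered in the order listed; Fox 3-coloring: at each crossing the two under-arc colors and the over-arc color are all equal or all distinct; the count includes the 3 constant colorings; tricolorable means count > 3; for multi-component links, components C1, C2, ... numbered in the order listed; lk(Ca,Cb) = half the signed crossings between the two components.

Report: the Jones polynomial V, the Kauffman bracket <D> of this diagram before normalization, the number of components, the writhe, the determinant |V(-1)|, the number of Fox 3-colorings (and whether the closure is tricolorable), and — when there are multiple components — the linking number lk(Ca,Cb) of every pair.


V = q^-7 - 2q^-6 + 2q^-5 - 3q^-4 + 3q^-3 - 2q^-2 + 2q^-1
<D> = 2A^-8 - 2A^-4 + 3 - 3A^4 + 2A^8 - 2A^12 + A^16 (w = -4)
1 component over 14 crossings, w = -4
9 Fox colorings among 3^14, |V(-1)| = 15: tricolorable
why: the span of V is 6, forcing >= 6 crossings in any diagram


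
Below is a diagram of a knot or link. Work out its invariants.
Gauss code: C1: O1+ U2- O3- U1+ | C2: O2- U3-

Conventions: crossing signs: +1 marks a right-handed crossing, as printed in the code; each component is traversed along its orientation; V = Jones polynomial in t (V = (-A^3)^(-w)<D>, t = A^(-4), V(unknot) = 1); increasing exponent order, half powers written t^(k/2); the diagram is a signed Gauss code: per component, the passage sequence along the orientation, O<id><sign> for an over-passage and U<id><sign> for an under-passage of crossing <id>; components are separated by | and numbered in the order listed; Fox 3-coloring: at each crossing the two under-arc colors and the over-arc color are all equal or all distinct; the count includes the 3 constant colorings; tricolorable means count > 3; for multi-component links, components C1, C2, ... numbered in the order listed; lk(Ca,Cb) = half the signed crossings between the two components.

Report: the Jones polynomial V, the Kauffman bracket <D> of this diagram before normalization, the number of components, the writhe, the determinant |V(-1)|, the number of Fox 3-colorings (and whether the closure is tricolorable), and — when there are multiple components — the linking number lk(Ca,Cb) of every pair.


V(t) = -t^(-5/2) - t^(-1/2)
bracket: A^-1 + A^7, w = -1
2 components, writhe -1, over 3 crossings
lk(C1,C2) = -1
det 2, colorings 3 of 3^3 — not tricolorable
observation: span 2 respects span(V) <= c + mu - 1 = 4 for this 2-component diagram


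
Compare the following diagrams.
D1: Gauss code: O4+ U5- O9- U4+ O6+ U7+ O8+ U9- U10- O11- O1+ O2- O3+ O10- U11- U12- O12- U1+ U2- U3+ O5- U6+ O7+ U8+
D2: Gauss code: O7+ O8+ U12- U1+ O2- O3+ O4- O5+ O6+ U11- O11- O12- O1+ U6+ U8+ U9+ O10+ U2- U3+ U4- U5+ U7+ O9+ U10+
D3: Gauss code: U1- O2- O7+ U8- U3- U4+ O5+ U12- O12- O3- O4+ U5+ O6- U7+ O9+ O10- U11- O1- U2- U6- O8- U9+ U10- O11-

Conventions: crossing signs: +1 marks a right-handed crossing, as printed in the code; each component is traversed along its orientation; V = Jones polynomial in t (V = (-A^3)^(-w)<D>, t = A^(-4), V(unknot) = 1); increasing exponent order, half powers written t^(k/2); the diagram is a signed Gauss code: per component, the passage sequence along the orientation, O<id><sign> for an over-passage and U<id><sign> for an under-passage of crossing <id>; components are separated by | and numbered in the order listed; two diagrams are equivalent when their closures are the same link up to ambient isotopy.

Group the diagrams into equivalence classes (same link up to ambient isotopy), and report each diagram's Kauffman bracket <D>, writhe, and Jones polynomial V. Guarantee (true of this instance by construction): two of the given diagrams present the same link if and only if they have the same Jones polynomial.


classes: {D1} | {D2} | {D3}
V(D1) = t^-1 - 1 + 2t - 2t^2 + 2t^3 - 2t^4 + t^5  [12 crossings, <D> = A^-20 - 2A^-16 + 2A^-12 - 2A^-8 + 2A^-4 - 1 + A^4, w = 0]
V(D2) = t + t^3 - t^4  (w +4, c 12, <D> = -A^-4 + 1 + A^8)
V(D3) = -t^-6 + t^-5 - t^-4 + 2t^-3 - t^-2 + t^-1  [12 crossings, <D> = A^-8 - A^-4 + 2 - A^4 + A^8 - A^12, w = -4]
note: 3 values of V(t) split the 3 diagrams


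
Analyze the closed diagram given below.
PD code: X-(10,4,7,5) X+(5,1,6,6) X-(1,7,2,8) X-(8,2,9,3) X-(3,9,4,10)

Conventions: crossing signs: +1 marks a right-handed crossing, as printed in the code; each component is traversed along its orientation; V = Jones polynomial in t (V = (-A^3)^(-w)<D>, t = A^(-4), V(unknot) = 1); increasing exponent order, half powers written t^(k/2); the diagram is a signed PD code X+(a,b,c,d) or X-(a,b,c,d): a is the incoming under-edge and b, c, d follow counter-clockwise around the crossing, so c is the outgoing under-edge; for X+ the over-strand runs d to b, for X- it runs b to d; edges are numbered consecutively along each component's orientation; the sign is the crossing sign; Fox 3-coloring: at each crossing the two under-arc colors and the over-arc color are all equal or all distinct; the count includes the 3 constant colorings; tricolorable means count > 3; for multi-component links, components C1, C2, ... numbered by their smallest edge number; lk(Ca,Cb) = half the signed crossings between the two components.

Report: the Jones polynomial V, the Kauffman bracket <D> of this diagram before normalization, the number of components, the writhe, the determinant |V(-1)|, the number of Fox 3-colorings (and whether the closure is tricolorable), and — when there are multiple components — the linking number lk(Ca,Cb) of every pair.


V = -t^(-11/2) + t^(-9/2) - t^(-7/2) - t^(-3/2)
<D> = A^-3 + A^5 - A^9 + A^13 (w = -3)
2 components over 5 crossings, w = -3
lk(C1,C2): -2
3 Fox colorings among 3^5, |V(-1)| = 4: not tricolorable
why: det 4 = |V(-1)|; not divisible by 3, so not tricolorable


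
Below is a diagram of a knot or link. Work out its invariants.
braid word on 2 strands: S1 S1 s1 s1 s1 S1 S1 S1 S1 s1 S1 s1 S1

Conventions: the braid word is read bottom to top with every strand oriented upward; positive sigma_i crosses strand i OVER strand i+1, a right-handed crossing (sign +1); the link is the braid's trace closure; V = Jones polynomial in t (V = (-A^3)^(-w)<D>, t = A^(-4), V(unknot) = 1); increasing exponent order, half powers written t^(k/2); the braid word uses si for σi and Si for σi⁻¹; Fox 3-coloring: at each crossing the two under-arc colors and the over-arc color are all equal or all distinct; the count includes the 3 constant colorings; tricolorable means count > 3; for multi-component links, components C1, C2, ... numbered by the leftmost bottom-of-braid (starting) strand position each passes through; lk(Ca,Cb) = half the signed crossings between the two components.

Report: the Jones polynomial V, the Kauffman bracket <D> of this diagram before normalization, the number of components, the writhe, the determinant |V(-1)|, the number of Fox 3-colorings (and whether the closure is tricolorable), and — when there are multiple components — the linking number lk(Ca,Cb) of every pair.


Jones polynomial: V(t) = -t^-4 + t^-3 + t^-1
<D> = -A^-5 - A^3 + A^7; writhe -3
components 1, writhe -3 (13 crossings)
3-colorings: 9 of 3^13, det 3 — tricolorable
note: the word shrinks to σ1⁻¹ σ1⁻¹ σ1⁻¹ after cancelling


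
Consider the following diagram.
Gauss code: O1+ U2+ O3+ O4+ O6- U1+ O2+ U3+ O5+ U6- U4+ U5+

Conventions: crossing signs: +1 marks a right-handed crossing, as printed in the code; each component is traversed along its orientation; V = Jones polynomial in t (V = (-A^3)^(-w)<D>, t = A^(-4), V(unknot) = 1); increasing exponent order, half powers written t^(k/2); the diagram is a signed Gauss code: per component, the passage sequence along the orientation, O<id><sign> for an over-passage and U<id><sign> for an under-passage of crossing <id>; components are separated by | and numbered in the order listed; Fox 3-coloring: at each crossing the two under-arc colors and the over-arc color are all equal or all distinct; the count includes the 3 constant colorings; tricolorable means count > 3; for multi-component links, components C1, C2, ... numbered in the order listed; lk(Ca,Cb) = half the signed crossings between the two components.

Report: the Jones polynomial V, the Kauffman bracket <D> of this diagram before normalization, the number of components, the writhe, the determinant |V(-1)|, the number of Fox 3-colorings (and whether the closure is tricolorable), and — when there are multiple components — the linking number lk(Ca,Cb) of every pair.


V(t) = t + t^3 - t^4
bracket: -A^-4 + 1 + A^8, w = +4
1 component, writhe +4, over 6 crossings
det 3, colorings 9 of 3^6 — tricolorable
observation: the span of V is 3, forcing >= 3 crossings in any diagram


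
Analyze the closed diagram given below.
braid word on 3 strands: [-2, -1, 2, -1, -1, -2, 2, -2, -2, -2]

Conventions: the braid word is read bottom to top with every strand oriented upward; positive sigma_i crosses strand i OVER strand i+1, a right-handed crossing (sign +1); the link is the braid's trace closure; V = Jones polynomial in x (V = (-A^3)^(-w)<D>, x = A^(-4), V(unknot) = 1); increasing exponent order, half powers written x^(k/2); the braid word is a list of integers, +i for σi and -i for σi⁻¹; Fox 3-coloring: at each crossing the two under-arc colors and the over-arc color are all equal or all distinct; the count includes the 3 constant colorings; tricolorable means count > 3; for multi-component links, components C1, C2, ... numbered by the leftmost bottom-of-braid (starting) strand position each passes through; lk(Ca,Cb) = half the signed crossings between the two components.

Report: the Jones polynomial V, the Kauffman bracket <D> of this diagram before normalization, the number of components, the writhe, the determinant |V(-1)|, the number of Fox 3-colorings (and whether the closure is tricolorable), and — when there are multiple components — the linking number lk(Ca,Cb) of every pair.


Jones polynomial: V(x) = -x^-9 + 2x^-8 - 3x^-7 + 3x^-6 - 3x^-5 + 3x^-4 - x^-3 + x^-2
<D> = A^-10 - A^-6 + 3A^-2 - 3A^2 + 3A^6 - 3A^10 + 2A^14 - A^18; writhe -6
components 1, writhe -6 (10 crossings)
3-colorings: 3 of 3^10, det 17 — not tricolorable
note: inverse pairs cancel, leaving σ2⁻¹ σ1⁻¹ σ2 σ1⁻¹ σ1⁻¹ σ2⁻¹ σ2⁻¹ σ2⁻¹


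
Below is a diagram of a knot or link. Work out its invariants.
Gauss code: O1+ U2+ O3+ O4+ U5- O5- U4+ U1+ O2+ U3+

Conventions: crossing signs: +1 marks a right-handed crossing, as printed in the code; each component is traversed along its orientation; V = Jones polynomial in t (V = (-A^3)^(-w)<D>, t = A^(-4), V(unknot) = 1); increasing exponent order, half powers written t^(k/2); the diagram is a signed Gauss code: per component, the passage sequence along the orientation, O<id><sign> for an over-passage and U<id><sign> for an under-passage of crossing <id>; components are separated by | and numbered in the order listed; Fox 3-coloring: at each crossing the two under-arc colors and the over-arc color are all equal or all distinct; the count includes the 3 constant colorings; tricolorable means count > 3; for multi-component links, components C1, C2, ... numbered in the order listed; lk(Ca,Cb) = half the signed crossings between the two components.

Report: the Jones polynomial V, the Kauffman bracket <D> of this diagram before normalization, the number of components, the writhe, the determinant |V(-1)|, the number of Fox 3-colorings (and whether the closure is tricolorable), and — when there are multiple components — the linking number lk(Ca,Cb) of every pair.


V(t) = t + t^3 - t^4
bracket: A^-7 - A^-3 - A^5, w = +3
1 component, writhe +3, over 5 crossings
det 3, colorings 9 of 3^5 — tricolorable
observation: w = +3 (over 5 crossings) is diagram-only; (-A^3)^(-3) removes it from V


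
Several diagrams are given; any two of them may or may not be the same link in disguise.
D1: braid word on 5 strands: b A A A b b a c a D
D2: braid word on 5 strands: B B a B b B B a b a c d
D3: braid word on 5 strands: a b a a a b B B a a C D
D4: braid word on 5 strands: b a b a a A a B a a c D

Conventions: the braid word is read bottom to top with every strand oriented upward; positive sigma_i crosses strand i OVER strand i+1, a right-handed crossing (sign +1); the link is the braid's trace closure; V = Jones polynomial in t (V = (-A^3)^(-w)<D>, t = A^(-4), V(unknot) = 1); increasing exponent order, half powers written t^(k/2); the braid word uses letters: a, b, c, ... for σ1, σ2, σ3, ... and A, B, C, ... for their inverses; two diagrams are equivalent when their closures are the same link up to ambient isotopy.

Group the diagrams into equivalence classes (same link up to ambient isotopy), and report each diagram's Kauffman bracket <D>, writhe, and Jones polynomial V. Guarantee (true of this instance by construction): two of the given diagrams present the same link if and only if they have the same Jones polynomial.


equivalence classes: {D1} | {D2} | {D3, D4}
D1 (bracket -A^-14 + A^-10 - A^-6 + 2A^-2 - A^2 + 2A^6 - A^10; 10 crossings at w = +2): V = -t^-1 + 2 - t + 2t^2 - t^3 + t^4 - t^5
D2 (bracket A^-2 - A^2 + A^6 - A^10 + A^14; 12 crossings at w = +2): V = t^-2 - t^-1 + 1 - t + t^2
D3 (bracket A^-20 - 2A^-16 + A^-12 - 2A^-8 + 2A^-4 + A^4; 12 crossings at w = +4): V = t^2 + 2t^4 - 2t^5 + t^6 - 2t^7 + t^8
V(D4) = t^2 + 2t^4 - 2t^5 + t^6 - 2t^7 + t^8  (w +6, c 12, <D> = A^-14 - 2A^-10 + A^-6 - 2A^-2 + 2A^2 + A^10)
key observation: 3 values of V(t) split the 4 diagrams


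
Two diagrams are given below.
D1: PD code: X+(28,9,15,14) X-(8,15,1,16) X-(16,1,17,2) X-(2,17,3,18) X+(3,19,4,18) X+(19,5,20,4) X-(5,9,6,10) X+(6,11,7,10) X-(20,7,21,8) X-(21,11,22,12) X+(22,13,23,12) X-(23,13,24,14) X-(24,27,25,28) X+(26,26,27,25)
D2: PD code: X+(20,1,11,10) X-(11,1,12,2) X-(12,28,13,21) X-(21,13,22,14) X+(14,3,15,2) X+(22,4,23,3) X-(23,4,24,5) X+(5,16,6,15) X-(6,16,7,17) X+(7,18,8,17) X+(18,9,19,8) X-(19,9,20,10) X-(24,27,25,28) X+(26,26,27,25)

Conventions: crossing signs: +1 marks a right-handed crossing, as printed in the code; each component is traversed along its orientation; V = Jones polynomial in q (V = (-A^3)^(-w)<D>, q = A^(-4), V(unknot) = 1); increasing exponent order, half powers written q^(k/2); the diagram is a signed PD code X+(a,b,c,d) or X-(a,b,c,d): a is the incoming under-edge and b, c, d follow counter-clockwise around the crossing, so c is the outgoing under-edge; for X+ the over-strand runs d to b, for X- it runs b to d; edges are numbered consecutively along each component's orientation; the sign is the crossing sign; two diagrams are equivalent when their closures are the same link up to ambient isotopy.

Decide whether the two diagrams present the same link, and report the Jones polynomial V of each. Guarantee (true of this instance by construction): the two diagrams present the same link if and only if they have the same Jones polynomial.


equivalent: no
D1 (bracket A^-6 + A^-2 + A^2 + A^6; 14 crossings at w = -2): V = q^-3 + q^-2 + q^-1 + 1
D2 (bracket A^-8 + 2 + A^8; 14 crossings at w = 0): V = q^-2 + 2 + q^2
key observation: comparing 2 Jones polynomials yields 2 groups


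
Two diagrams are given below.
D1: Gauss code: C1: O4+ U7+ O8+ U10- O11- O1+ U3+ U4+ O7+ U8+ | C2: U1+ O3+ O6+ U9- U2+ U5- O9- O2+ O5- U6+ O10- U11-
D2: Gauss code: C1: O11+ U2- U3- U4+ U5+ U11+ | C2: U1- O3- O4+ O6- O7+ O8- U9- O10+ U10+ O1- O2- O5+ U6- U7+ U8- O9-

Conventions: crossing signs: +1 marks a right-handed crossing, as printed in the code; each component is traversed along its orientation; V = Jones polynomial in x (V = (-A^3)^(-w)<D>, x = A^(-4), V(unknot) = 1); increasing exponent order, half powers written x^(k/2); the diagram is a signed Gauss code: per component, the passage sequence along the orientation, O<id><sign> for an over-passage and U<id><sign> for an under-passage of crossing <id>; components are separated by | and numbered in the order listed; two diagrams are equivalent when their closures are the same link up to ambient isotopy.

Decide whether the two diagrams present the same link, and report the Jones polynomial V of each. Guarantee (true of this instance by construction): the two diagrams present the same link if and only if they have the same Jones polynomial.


same link: no
V(D1) = -x^(1/2) - x^(3/2) - x^(5/2) + x^(9/2)  [11 crossings, <D> = -A^-9 + A^-1 + A^3 + A^7, w = +3]
V(D2) = x^(-9/2) - x^(-5/2) - x^(-3/2) - x^(-1/2)  [11 crossings, <D> = A^-1 + A^3 + A^7 - A^15, w = -1]
insight: 2 values of V(x) split the 2 diagrams


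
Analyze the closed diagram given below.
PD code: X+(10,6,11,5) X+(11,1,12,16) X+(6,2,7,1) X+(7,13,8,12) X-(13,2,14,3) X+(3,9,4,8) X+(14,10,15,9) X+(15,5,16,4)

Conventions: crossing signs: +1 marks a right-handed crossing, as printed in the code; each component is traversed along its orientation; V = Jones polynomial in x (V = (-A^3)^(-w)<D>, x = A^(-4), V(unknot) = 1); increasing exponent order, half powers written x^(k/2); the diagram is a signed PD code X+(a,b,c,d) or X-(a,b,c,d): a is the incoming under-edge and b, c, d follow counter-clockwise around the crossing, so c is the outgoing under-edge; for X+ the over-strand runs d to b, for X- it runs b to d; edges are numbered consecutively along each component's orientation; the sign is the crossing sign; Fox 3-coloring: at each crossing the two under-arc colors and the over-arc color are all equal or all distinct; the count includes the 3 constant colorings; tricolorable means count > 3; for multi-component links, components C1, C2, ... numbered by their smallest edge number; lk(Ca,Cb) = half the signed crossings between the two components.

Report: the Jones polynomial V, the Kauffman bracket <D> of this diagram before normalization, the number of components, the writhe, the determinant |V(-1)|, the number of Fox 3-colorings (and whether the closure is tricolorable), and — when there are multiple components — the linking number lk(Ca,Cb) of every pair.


Jones polynomial: V(x) = x^2 + x^4 - x^5 + x^6 - x^7
<D> = -A^-10 + A^-6 - A^-2 + A^2 + A^10; writhe +6
components 1, writhe +6 (8 crossings)
3-colorings: 3 of 3^8, det 5 — not tricolorable
note: the span of V is 5, forcing >= 5 crossings in any diagram


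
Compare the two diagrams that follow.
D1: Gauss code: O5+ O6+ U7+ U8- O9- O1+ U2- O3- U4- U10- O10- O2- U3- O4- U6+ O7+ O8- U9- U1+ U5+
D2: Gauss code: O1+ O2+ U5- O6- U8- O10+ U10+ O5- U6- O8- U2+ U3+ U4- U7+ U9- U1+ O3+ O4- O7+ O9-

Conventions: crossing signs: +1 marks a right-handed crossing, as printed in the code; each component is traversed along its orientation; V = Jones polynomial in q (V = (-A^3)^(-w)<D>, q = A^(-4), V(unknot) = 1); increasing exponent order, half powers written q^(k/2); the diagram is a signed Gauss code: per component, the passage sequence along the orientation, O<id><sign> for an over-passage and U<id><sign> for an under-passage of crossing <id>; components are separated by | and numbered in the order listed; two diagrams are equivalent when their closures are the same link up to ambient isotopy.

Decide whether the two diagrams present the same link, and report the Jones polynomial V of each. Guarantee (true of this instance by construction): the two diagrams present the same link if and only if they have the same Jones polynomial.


equivalent: yes
D1 (bracket A^-2 + A^6 - A^10; 10 crossings at w = -2): V = -q^-4 + q^-3 + q^-1
V(D2) = -q^-4 + q^-3 + q^-1  (w 0, c 10, <D> = A^4 + A^12 - A^16)
key observation: Reidemeister moves carry D1 (10 crossings) to D2 (10)


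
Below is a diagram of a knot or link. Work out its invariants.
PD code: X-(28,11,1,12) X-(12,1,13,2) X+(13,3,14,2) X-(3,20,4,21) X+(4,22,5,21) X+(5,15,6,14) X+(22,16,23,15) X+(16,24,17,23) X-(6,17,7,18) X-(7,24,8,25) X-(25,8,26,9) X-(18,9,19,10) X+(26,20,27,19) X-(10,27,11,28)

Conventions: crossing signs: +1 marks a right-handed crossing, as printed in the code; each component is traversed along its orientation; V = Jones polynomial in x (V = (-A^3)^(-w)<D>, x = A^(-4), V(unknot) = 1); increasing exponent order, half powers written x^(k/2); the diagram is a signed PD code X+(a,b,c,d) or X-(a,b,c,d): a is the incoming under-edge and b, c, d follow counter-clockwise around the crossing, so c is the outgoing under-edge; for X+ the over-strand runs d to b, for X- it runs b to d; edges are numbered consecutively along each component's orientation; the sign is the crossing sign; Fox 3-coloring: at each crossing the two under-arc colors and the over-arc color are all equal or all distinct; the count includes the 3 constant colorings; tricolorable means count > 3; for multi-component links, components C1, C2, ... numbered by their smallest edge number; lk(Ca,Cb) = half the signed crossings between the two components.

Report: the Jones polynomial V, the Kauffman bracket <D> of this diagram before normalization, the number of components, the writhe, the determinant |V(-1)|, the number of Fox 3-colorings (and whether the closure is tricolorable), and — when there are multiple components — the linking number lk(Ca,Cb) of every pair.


V(x) = -x^-5 + x^-4 - x^-3 + 2x^-2 - x^-1 + 2 - x
bracket: -A^-10 + 2A^-6 - A^-2 + 2A^2 - A^6 + A^10 - A^14, w = -2
1 component, writhe -2, over 14 crossings
det 9, colorings 9 of 3^14 — tricolorable
observation: w = -2 shifts under R1 moves; the (-A^3)^(2) factor cancels that in V


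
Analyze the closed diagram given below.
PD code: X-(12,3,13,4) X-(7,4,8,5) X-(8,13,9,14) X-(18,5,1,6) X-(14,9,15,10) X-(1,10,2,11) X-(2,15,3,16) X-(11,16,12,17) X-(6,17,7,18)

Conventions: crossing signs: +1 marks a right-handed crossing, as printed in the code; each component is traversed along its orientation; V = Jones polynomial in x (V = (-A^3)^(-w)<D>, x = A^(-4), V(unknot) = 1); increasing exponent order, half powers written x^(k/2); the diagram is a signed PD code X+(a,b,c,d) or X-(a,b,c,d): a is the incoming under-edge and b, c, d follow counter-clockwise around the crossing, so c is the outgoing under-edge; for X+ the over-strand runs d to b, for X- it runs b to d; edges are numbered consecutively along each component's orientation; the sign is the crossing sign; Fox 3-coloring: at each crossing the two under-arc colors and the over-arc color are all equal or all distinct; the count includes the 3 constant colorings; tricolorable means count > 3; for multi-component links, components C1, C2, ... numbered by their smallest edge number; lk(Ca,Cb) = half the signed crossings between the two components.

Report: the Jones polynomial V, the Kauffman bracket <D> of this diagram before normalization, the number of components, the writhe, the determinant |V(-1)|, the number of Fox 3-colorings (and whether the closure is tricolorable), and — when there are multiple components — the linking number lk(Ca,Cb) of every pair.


V = -x^-8 + x^-5 + x^-3
<D> = -A^-15 - A^-7 + A^5 (w = -9)
1 component over 9 crossings, w = -9
9 Fox colorings among 3^9, |V(-1)| = 3: tricolorable
why: w = -9 (over 9 crossings) is diagram-only; (-A^3)^(9) removes it from V


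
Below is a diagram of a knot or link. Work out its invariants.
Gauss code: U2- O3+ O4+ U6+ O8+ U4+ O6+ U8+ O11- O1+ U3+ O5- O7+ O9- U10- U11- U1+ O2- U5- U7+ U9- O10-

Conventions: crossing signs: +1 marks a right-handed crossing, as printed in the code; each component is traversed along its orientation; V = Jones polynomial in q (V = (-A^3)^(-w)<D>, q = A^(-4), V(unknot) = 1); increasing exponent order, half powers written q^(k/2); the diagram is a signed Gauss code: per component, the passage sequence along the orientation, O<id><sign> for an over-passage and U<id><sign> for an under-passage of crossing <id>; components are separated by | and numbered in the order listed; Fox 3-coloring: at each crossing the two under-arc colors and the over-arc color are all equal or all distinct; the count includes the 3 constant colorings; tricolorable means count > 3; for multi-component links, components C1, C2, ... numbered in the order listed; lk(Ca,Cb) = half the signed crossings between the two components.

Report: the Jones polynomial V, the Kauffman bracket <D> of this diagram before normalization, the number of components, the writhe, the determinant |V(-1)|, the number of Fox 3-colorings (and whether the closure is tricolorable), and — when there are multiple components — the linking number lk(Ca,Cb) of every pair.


V(q) = -q^-3 + q^-2 - q^-1 + 3 - q + q^2 - q^3
bracket: A^-9 - A^-5 + A^-1 - 3A^3 + A^7 - A^11 + A^15, w = +1
1 component, writhe +1, over 11 crossings
det 9, colorings 27 of 3^11 — tricolorable
observation: V spans 6 powers of q: at least 6 crossings in any diagram


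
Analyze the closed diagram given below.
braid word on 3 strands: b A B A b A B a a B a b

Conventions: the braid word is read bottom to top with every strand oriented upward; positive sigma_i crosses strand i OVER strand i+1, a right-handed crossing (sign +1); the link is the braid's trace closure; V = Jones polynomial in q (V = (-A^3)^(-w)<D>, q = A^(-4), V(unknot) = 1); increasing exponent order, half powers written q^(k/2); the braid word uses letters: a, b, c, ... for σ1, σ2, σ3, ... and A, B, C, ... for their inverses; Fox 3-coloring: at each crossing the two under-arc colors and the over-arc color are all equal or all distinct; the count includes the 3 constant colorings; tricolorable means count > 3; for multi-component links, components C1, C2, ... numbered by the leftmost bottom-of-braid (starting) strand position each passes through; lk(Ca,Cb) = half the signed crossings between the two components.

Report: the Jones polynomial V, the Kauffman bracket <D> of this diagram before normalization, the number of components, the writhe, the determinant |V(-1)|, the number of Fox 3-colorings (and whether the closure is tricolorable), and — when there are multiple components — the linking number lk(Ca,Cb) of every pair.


V(q) = -q^-3 + q^-2 - q^-1 + 3 - q + q^2 - q^3
bracket: -A^-12 + A^-8 - A^-4 + 3 - A^4 + A^8 - A^12, w = 0
1 component, writhe 0, over 12 crossings
det 9, colorings 27 of 3^12 — tricolorable
observation: V spans 6 powers of q: at least 6 crossings in any diagram


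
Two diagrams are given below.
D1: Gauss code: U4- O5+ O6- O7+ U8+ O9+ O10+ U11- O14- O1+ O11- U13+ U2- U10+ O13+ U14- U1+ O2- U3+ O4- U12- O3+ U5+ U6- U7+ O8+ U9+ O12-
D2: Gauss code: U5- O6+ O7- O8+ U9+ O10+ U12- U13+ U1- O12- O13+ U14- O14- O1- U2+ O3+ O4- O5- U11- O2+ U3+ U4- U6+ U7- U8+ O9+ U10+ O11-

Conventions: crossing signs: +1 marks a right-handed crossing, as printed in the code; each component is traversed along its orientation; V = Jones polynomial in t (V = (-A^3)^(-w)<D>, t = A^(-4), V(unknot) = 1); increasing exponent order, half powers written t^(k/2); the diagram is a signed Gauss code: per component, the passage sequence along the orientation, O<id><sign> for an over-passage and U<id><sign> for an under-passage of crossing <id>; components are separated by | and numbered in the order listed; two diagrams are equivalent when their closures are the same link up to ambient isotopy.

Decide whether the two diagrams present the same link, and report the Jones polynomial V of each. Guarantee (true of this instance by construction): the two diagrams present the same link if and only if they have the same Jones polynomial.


equivalent: yes
V(D1) = t^-1 - 1 + 2t - 2t^2 + 2t^3 - 2t^4 + t^5  (w +2, c 14, <D> = A^-14 - 2A^-10 + 2A^-6 - 2A^-2 + 2A^2 - A^6 + A^10)
V(D2) = t^-1 - 1 + 2t - 2t^2 + 2t^3 - 2t^4 + t^5  (w 0, c 14, <D> = A^-20 - 2A^-16 + 2A^-12 - 2A^-8 + 2A^-4 - 1 + A^4)
why: from 14 to 14 crossings by R-moves: one link, two diagrams


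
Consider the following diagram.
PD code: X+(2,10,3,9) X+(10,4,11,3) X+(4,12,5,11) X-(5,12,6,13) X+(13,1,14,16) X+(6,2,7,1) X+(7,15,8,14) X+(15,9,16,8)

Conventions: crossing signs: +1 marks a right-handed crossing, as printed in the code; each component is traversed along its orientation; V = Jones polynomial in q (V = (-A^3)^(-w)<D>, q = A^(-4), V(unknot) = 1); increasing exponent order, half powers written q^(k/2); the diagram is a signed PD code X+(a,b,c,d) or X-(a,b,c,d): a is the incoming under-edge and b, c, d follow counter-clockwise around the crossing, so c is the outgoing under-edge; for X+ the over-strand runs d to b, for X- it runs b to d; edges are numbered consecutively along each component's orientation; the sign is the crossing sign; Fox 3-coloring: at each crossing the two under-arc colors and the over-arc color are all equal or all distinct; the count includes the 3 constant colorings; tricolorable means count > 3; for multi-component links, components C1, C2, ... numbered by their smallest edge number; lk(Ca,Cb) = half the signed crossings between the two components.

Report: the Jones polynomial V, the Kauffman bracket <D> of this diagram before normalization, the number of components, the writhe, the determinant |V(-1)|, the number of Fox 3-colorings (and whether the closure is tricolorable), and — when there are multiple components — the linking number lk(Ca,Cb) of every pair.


V(q) = q^2 + q^4 - q^5 + q^6 - q^7
bracket: -A^-10 + A^-6 - A^-2 + A^2 + A^10, w = +6
1 component, writhe +6, over 8 crossings
det 5, colorings 3 of 3^8 — not tricolorable
observation: w = +6 (over 8 crossings) is diagram-only; (-A^3)^(-6) removes it from V
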